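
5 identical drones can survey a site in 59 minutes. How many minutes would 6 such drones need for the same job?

295/6 minutes

Total work is 5·59 = 295 drone-minutes.
With 6 drones: 295/6 minutes.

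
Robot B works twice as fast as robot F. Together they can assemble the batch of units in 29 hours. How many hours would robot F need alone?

Let robot F's rate be r; then robot B's rate is 2r, so together (2 + 1)r = 3r = 1/29.
Thus r = 1/87 per hour.
Robot F alone: 87 hours; robot B alone: 87/2 hours.

87 hours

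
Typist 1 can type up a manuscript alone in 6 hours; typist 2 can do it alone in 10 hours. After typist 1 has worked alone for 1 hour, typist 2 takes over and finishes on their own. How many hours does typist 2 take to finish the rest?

25/3 hours

In 1 hour typist 1 does 1/6 of the job, leaving 5/6.
Typist 2 works at 1/10 per hour, so finishing takes 5/6 ÷ 1/10 = 25/3 hours.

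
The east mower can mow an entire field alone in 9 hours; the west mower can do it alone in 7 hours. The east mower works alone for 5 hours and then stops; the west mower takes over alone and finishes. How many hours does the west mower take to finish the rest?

In 5 hours the east mower does 5/9 of the job, leaving 4/9.
The west mower works at 1/7 per hour, so finishing takes 4/9 ÷ 1/7 = 28/9 hours.

28/9 hours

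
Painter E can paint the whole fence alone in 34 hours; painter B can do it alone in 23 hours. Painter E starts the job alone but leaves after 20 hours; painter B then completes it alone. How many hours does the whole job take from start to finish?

501/17 hours

In 20 hours painter E does 20/34 = 10/17 of the job, leaving 7/17.
Painter B works at 1/23 per hour, so finishing takes 7/17 ÷ 1/23 = 161/17 hours.
Total time = 20 + 161/17 = 501/17 hours.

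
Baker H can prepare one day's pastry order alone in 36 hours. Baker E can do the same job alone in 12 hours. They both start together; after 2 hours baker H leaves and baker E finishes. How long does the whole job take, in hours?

34/3 hours

In the first 2 hours the combined rate is 1/9, so 2/9 of the job is done, leaving 7/9.
After baker H leaves the rate is 1/12 per hour; the remaining 7/9 takes 28/3 hours.
Total = 2 + 28/3 = 34/3 hours.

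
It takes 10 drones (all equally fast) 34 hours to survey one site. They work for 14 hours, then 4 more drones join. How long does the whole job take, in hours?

198/7 hours

One drone does 1/340 of the job per hour.
After 14 hours with 10 drones, 7/17 is done (10/17 left).
With 14 drones the rate is 14/340 = 7/170, so the rest takes 10/17 ÷ 7/170 = 100/7 hours.
Total = 14 + 100/7 = 198/7 hours.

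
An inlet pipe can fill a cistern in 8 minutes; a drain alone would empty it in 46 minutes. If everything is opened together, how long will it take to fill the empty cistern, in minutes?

184/19 minutes

Net rate = 1/8 − 1/46 = (23 − 4)/184 = 19/184 per minute.
Filling time = 1 ÷ (19/184) = 184/19 minutes.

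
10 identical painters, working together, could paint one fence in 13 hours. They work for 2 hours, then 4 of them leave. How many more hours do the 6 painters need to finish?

One painter does 1/130 of the job per hour.
After 2 hours with 10 painters, 2/13 is done (11/13 left).
With 6 painters the rate is 6/130 = 3/65, so the rest takes 11/13 ÷ 3/65 = 55/3 hours.

55/3 hours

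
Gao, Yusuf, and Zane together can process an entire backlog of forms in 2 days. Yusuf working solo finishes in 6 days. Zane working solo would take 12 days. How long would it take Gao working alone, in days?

4 days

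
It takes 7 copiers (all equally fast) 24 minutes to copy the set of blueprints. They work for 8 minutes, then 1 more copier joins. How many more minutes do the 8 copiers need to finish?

One copier does 1/168 of the job per minute.
After 8 minutes with 7 copiers, 1/3 is done (2/3 left).
With 8 copiers the rate is 8/168 = 1/21, so the rest takes 2/3 ÷ 1/21 = 14 minutes.

14 minutes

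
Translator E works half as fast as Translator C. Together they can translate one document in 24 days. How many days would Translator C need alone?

36 days

Let Translator C's rate be r; then Translator E's rate is (1/2)r, so together (1/2 + 1)r = (3/2)r = 1/24.
Thus r = 1/36 per day.
Translator C alone: 36 days; Translator E alone: 72 days.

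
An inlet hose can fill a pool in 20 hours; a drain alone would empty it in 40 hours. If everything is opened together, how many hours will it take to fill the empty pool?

40 hours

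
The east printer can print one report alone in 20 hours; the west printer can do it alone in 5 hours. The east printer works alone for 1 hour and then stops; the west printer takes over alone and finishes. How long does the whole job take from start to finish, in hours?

In 1 hour the east printer does 1/20 of the job, leaving 19/20.
The west printer works at 1/5 per hour, so finishing takes 19/20 ÷ 1/5 = 19/4 hours.
Total time = 1 + 19/4 = 23/4 hours.

23/4 hours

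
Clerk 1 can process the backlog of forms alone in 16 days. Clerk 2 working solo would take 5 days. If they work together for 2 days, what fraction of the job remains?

19/40

Combined rate: 1/16 + 1/5 = (5 + 16)/80 = 21/80 per day.
In 2 days they complete 2·21/80 = 21/40 of the job.
So 19/40 remains.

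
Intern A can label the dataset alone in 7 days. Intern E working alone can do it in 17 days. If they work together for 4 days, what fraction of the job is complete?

Combined rate: 1/7 + 1/17 = (17 + 7)/119 = 24/119 per day.
In 4 days they complete 4·24/119 = 96/119 of the job.

96/119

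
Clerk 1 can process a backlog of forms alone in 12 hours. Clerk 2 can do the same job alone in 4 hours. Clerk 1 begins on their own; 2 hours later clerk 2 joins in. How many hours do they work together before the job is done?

In the first 2 hours clerk 1 alone does 2/12 = 1/6 of the job, leaving 5/6.
Once everyone is working, combined rate: 1/12 + 1/4 = (1 + 3)/12 = 4/12 = 1/3 per hour.
Remaining 5/6 at 1/3 per hour takes 5/2 hours.

5/2 hours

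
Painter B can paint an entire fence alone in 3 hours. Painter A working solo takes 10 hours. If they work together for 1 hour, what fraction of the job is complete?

Combined rate: 1/3 + 1/10 = (10 + 3)/30 = 13/30 per hour.
In 1 hour they complete 1·13/30 = 13/30 of the job.

13/30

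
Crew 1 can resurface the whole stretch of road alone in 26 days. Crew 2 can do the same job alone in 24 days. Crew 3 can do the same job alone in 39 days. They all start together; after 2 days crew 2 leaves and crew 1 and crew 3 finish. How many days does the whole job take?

In the first 2 days the combined rate is 11/104, so 11/52 of the job is done, leaving 41/52.
After crew 2 leaves the rate is 5/78 per day; the remaining 41/52 takes 123/10 days.
Total = 2 + 123/10 = 143/10 days.

143/10 days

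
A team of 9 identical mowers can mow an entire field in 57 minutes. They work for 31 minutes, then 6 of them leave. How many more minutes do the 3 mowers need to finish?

One mower does 1/513 of the job per minute.
After 31 minutes with 9 mowers, 31/57 is done (26/57 left).
With 3 mowers the rate is 3/513 = 1/171, so the rest takes 26/57 ÷ 1/171 = 78 minutes.

78 minutes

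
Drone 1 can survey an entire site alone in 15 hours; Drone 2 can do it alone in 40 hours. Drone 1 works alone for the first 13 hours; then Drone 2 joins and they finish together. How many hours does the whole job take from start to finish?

In 13 hours Drone 1 does 13/15 of the job, leaving 2/15.
Drone 1 and Drone 2 together work at 11/120 per hour, so finishing takes 2/15 ÷ 11/120 = 16/11 hours.
Total time = 13 + 16/11 = 159/11 hours.

159/11 hours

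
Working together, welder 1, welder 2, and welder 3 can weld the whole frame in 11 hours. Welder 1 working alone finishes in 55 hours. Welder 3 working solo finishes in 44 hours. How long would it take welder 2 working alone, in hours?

20 hours

Combined rate is 1/11 per hour.
Known contribution: 1/55 + 1/44 = (4 + 5)/220 = 9/220 per hour.
So welder 2's rate is 1/11 − 9/220 = 1/20, meaning 20 hours alone.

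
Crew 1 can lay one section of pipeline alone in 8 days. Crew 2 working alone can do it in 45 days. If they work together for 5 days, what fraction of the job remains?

19/72

Combined rate: 1/8 + 1/45 = (45 + 8)/360 = 53/360 per day.
In 5 days they complete 5·53/360 = 53/72 of the job.
So 19/72 remains.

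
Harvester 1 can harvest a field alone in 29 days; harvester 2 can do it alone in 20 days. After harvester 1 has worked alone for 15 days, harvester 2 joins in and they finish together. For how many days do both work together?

40/7 days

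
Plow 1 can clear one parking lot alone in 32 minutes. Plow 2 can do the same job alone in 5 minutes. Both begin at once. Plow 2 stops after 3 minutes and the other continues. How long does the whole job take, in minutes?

In the first 3 minutes the combined rate is 37/160, so 111/160 of the job is done, leaving 49/160.
After plow 2 leaves the rate is 1/32 per minute; the remaining 49/160 takes 49/5 minutes.
Total = 3 + 49/5 = 64/5 minutes.

64/5 minutes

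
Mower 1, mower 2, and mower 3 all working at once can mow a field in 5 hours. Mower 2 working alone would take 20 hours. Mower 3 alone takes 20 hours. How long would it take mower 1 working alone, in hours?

10 hours

Combined rate is 1/5 per hour.
Known contribution: 1/20 + 1/20 = (1 + 1)/20 = 2/20 = 1/10 per hour.
So mower 1's rate is 1/5 − 1/10 = 1/10, meaning 10 hours alone.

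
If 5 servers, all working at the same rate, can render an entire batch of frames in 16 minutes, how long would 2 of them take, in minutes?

40 minutes

Total work is 5·16 = 80 server-minutes.
With 2 servers: 80/2 = 40 minutes.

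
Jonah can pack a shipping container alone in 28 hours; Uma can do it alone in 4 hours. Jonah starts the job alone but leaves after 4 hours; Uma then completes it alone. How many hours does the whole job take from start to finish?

52/7 hours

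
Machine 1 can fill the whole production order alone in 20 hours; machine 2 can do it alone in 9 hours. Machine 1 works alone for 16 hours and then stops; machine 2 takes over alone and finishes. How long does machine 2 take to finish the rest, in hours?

In 16 hours machine 1 does 16/20 = 4/5 of the job, leaving 1/5.
Machine 2 works at 1/9 per hour, so finishing takes 1/5 ÷ 1/9 = 9/5 hours.

9/5 hours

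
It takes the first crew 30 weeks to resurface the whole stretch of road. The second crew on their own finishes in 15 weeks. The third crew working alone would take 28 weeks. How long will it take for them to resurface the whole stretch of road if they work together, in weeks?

Combined rate: 1/30 + 1/15 + 1/28 = (14 + 28 + 15)/420 = 57/420 = 19/140 per week.
Time = 1 ÷ (19/140) = 140/19 weeks.

140/19 weeks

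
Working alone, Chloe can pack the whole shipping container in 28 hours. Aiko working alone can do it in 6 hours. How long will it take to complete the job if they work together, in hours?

84/17 hours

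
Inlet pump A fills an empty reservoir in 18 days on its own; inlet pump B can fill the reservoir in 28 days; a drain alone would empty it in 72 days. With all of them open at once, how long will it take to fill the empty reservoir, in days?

168/13 days

Net rate = 1/18 + 1/28 − 1/72 = (28 + 18 − 7)/504 = 39/504 = 13/168 per day.
Filling time = 1 ÷ (13/168) = 168/13 days.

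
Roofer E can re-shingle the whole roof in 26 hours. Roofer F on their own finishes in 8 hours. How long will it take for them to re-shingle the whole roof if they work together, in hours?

104/17 hours

Combined rate: 1/26 + 1/8 = (4 + 13)/104 = 17/104 per hour.
Time = 1 ÷ (17/104) = 104/17 hours.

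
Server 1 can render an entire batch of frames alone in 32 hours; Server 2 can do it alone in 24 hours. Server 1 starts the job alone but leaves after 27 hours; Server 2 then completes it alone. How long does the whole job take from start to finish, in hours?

123/4 hours

In 27 hours Server 1 does 27/32 of the job, leaving 5/32.
Server 2 works at 1/24 per hour, so finishing takes 5/32 ÷ 1/24 = 15/4 hours.
Total time = 27 + 15/4 = 123/4 hours.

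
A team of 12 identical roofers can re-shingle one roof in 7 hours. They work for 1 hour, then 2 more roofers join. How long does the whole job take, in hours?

43/7 hours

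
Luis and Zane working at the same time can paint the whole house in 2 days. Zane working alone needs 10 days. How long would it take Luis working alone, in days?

Combined rate is 1/2 per day.
Known contribution: 1/10 per day.
So Luis's rate is 1/2 − 1/10 = 2/5, meaning 5/2 days alone.

5/2 days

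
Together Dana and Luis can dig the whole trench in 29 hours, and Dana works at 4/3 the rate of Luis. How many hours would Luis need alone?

203/3 hours

Let Luis's rate be r; then Dana's rate is (4/3)r, so together (4/3 + 1)r = (7/3)r = 1/29.
Thus r = 3/203 per hour.
Luis alone: 203/3 hours; Dana alone: 203/4 hours.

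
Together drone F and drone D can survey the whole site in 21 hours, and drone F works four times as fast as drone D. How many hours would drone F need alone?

Let drone D's rate be r; then drone F's rate is 4r, so together (4 + 1)r = 5r = 1/21.
Thus r = 1/105 per hour.
Drone D alone: 105 hours; drone F alone: 105/4 hours.

105/4 hours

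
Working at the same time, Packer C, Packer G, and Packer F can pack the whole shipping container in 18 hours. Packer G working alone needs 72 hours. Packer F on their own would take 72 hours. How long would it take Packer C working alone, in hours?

36 hours

Combined rate is 1/18 per hour.
Known contribution: 1/72 + 1/72 = (1 + 1)/72 = 2/72 = 1/36 per hour.
So Packer C's rate is 1/18 − 1/36 = 1/36, meaning 36 hours alone.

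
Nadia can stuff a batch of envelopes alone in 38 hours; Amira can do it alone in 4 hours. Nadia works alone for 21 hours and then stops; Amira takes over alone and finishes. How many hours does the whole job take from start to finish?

In 21 hours Nadia does 21/38 of the job, leaving 17/38.
Amira works at 1/4 per hour, so finishing takes 17/38 ÷ 1/4 = 34/19 hours.
Total time = 21 + 34/19 = 433/19 hours.

433/19 hours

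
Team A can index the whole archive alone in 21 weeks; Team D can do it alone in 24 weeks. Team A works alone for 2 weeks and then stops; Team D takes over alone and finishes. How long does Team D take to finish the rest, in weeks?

152/7 weeks

In 2 weeks Team A does 2/21 of the job, leaving 19/21.
Team D works at 1/24 per week, so finishing takes 19/21 ÷ 1/24 = 152/7 weeks.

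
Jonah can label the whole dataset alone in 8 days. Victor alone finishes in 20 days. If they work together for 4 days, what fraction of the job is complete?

Combined rate: 1/8 + 1/20 = (5 + 2)/40 = 7/40 per day.
In 4 days they complete 4·7/40 = 7/10 of the job.

7/10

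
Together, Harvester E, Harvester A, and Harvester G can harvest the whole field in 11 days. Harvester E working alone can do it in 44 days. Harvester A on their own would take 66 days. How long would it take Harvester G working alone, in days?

Combined rate is 1/11 per day.
Known contribution: 1/44 + 1/66 = (3 + 2)/132 = 5/132 per day.
So Harvester G's rate is 1/11 − 5/132 = 7/132, meaning 132/7 days alone.

132/7 days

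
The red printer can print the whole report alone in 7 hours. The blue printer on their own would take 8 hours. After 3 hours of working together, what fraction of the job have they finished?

Combined rate: 1/7 + 1/8 = (8 + 7)/56 = 15/56 per hour.
In 3 hours they complete 3·15/56 = 45/56 of the job.

45/56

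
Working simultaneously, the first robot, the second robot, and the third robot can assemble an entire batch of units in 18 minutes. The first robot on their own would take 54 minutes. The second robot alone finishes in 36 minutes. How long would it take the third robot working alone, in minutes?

108 minutes

Combined rate is 1/18 per minute.
Known contribution: 1/54 + 1/36 = (2 + 3)/108 = 5/108 per minute.
So the third robot's rate is 1/18 − 5/108 = 1/108, meaning 108 minutes alone.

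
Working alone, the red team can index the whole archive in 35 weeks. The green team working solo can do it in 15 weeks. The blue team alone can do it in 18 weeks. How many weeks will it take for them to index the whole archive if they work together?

126/19 weeks

Combined rate: 1/35 + 1/15 + 1/18 = (18 + 42 + 35)/630 = 95/630 = 19/126 per week.
Time = 1 ÷ (19/126) = 126/19 weeks.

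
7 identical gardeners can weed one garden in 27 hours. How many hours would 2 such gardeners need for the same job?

189/2 hours

Total work is 7·27 = 189 gardener-hours.
With 2 gardeners: 189/2 hours.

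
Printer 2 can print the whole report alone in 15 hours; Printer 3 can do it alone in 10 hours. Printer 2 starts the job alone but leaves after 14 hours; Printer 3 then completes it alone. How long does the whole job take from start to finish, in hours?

In 14 hours Printer 2 does 14/15 of the job, leaving 1/15.
Printer 3 works at 1/10 per hour, so finishing takes 1/15 ÷ 1/10 = 2/3 hours.
Total time = 14 + 2/3 = 44/3 hours.

44/3 hours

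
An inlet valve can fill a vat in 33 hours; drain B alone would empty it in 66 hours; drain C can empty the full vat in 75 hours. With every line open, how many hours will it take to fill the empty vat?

550 hours

Net rate = 1/33 − 1/66 − 1/75 = (50 − 25 − 22)/1650 = 3/1650 = 1/550 per hour.
Filling time = 1 ÷ (1/550) = 550 hours.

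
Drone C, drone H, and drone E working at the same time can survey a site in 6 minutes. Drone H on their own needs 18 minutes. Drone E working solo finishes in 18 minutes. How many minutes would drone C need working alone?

18 minutes

Combined rate is 1/6 per minute.
Known contribution: 1/18 + 1/18 = (1 + 1)/18 = 2/18 = 1/9 per minute.
So drone C's rate is 1/6 − 1/9 = 1/18, meaning 18 minutes alone.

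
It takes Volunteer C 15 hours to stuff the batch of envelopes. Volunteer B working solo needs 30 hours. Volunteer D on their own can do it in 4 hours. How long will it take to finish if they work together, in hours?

20/7 hours

Combined rate: 1/15 + 1/30 + 1/4 = (4 + 2 + 15)/60 = 21/60 = 7/20 per hour.
Time = 1 ÷ (7/20) = 20/7 hours.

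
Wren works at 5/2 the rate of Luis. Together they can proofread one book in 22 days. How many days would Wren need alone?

154/5 days

Let Luis's rate be r; then Wren's rate is (5/2)r, so together (5/2 + 1)r = (7/2)r = 1/22.
Thus r = 1/77 per day.
Luis alone: 77 days; Wren alone: 154/5 days.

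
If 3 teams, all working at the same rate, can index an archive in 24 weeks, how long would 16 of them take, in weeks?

9/2 weeks

Total work is 3·24 = 72 team-weeks.
With 16 teams: 72/16 = 9/2 weeks.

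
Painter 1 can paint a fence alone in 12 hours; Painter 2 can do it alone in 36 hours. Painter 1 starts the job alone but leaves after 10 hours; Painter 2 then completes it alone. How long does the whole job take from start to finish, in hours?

16 hours

In 10 hours Painter 1 does 10/12 = 5/6 of the job, leaving 1/6.
Painter 2 works at 1/36 per hour, so finishing takes 1/6 ÷ 1/36 = 6 hours.
Total time = 10 + 6 = 16 hours.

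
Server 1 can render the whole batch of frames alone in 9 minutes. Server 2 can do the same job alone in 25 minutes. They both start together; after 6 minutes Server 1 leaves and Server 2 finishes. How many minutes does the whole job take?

In the first 6 minutes the combined rate is 34/225, so 68/75 of the job is done, leaving 7/75.
After Server 1 leaves the rate is 1/25 per minute; the remaining 7/75 takes 7/3 minutes.
Total = 6 + 7/3 = 25/3 minutes.

25/3 minutes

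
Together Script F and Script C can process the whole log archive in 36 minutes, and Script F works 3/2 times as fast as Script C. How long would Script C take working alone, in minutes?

90 minutes

Let Script C's rate be r; then Script F's rate is (3/2)r, so together (3/2 + 1)r = (5/2)r = 1/36.
Thus r = 1/90 per minute.
Script C alone: 90 minutes; Script F alone: 60 minutes.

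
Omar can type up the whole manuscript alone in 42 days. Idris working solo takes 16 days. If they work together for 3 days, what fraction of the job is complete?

Combined rate: 1/42 + 1/16 = (8 + 21)/336 = 29/336 per day.
In 3 days they complete 3·29/336 = 29/112 of the job.

29/112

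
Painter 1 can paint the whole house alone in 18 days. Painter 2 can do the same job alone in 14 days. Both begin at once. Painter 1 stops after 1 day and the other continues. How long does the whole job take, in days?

119/9 days

In the first 1 day the combined rate is 8/63, so 8/63 of the job is done, leaving 55/63.
After Painter 1 leaves the rate is 1/14 per day; the remaining 55/63 takes 110/9 days.
Total = 1 + 110/9 = 119/9 days.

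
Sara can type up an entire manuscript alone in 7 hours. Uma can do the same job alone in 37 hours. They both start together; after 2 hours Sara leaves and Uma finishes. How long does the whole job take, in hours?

185/7 hours

In the first 2 hours the combined rate is 44/259, so 88/259 of the job is done, leaving 171/259.
After Sara leaves the rate is 1/37 per hour; the remaining 171/259 takes 171/7 hours.
Total = 2 + 171/7 = 185/7 hours.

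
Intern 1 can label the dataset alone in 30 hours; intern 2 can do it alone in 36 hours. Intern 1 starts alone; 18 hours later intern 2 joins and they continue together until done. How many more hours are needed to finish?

In 18 hours intern 1 does 18/30 = 3/5 of the job, leaving 2/5.
Intern 1 and intern 2 together work at 11/180 per hour, so finishing takes 2/5 ÷ 11/180 = 72/11 hours.

72/11 hours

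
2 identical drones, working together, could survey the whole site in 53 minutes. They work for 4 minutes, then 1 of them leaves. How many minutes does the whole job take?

One drone does 1/106 of the job per minute.
After 4 minutes with 2 drones, 4/53 is done (49/53 left).
With 1 drone the rate is 1/106, so the rest takes 49/53 ÷ 1/106 = 98 minutes.
Total = 4 + 98 = 102 minutes.

102 minutes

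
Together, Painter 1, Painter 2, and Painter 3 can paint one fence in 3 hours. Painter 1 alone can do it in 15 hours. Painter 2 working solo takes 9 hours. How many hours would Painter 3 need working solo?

Combined rate is 1/3 per hour.
Known contribution: 1/15 + 1/9 = (3 + 5)/45 = 8/45 per hour.
So Painter 3's rate is 1/3 − 8/45 = 7/45, meaning 45/7 hours alone.

45/7 hours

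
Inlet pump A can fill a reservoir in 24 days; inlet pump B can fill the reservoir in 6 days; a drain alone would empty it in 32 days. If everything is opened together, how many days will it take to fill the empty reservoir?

Net rate = 1/24 + 1/6 − 1/32 = (4 + 16 − 3)/96 = 17/96 per day.
Filling time = 1 ÷ (17/96) = 96/17 days.

96/17 days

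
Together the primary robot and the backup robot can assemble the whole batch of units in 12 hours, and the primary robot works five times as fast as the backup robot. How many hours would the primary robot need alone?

72/5 hours

Let the backup robot's rate be r; then the primary robot's rate is 5r, so together (5 + 1)r = 6r = 1/12.
Thus r = 1/72 per hour.
The backup robot alone: 72 hours; the primary robot alone: 72/5 hours.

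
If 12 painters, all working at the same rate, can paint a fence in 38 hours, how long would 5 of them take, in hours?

456/5 hours

Total work is 12·38 = 456 painter-hours.
With 5 painters: 456/5 hours.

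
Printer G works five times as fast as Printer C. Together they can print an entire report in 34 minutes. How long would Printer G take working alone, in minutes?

204/5 minutes

Let Printer C's rate be r; then Printer G's rate is 5r, so together (5 + 1)r = 6r = 1/34.
Thus r = 1/204 per minute.
Printer C alone: 204 minutes; Printer G alone: 204/5 minutes.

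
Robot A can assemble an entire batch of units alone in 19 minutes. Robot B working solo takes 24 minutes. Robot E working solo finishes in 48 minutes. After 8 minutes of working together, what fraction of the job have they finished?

Combined rate: 1/19 + 1/24 + 1/48 = (48 + 38 + 19)/912 = 105/912 = 35/304 per minute.
In 8 minutes they complete 8·35/304 = 35/38 of the job.

35/38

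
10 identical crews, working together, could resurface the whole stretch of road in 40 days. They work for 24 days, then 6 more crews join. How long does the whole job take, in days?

One crew does 1/400 of the job per day.
After 24 days with 10 crews, 3/5 is done (2/5 left).
With 16 crews the rate is 16/400 = 1/25, so the rest takes 2/5 ÷ 1/25 = 10 days.
Total = 24 + 10 = 34 days.

34 days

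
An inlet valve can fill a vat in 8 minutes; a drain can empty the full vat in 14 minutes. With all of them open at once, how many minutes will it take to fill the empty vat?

Net rate = 1/8 − 1/14 = (7 − 4)/56 = 3/56 per minute.
Filling time = 1 ÷ (3/56) = 56/3 minutes.

56/3 minutes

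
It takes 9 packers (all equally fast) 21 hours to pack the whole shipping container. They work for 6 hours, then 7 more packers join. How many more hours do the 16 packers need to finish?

One packer does 1/189 of the job per hour.
After 6 hours with 9 packers, 2/7 is done (5/7 left).
With 16 packers the rate is 16/189, so the rest takes 5/7 ÷ 16/189 = 135/16 hours.

135/16 hours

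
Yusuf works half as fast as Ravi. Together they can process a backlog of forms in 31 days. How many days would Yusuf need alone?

93 days

Let Ravi's rate be r; then Yusuf's rate is (1/2)r, so together (1/2 + 1)r = (3/2)r = 1/31.
Thus r = 2/93 per day.
Ravi alone: 93/2 days; Yusuf alone: 93 days.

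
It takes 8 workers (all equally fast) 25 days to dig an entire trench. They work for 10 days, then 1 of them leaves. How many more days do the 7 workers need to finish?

One worker does 1/200 of the job per day.
After 10 days with 8 workers, 2/5 is done (3/5 left).
With 7 workers the rate is 7/200, so the rest takes 3/5 ÷ 7/200 = 120/7 days.

120/7 days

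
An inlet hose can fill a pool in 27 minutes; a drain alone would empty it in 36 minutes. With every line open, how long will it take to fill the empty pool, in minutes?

108 minutes

Net rate = 1/27 − 1/36 = (4 − 3)/108 = 1/108 per minute.
Filling time = 1 ÷ (1/108) = 108 minutes.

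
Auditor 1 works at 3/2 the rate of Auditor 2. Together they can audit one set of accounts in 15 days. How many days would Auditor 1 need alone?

25 days

Let Auditor 2's rate be r; then Auditor 1's rate is (3/2)r, so together (3/2 + 1)r = (5/2)r = 1/15.
Thus r = 2/75 per day.
Auditor 2 alone: 75/2 days; Auditor 1 alone: 25 days.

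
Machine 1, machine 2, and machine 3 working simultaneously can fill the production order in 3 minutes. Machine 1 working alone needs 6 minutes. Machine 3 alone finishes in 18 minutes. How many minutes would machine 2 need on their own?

Combined rate is 1/3 per minute.
Known contribution: 1/6 + 1/18 = (3 + 1)/18 = 4/18 = 2/9 per minute.
So machine 2's rate is 1/3 − 2/9 = 1/9, meaning 9 minutes alone.

9 minutes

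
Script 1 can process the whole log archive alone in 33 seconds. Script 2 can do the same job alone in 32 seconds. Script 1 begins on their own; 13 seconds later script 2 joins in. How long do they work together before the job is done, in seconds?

128/13 seconds

In the first 13 seconds script 1 alone does 13/33 of the job, leaving 20/33.
Once everyone is working, combined rate: 1/33 + 1/32 = (32 + 33)/1056 = 65/1056 per second.
Remaining 20/33 at 65/1056 per second takes 128/13 seconds.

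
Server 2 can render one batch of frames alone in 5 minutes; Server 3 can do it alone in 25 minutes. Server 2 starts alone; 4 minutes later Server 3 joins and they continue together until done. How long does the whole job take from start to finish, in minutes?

29/6 minutes

In 4 minutes Server 2 does 4/5 of the job, leaving 1/5.
Server 2 and Server 3 together work at 6/25 per minute, so finishing takes 1/5 ÷ 6/25 = 5/6 minutes.
Total time = 4 + 5/6 = 29/6 minutes.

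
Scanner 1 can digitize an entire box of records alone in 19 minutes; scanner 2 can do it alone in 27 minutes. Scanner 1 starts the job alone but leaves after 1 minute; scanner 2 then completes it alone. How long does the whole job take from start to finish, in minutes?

In 1 minute scanner 1 does 1/19 of the job, leaving 18/19.
Scanner 2 works at 1/27 per minute, so finishing takes 18/19 ÷ 1/27 = 486/19 minutes.
Total time = 1 + 486/19 = 505/19 minutes.

505/19 minutes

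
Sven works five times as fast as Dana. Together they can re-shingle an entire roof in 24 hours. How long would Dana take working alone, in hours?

Let Dana's rate be r; then Sven's rate is 5r, so together (5 + 1)r = 6r = 1/24.
Thus r = 1/144 per hour.
Dana alone: 144 hours; Sven alone: 144/5 hours.

144 hours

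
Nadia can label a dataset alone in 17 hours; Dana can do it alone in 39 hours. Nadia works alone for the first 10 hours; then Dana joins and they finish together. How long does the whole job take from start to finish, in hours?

119/8 hours

In 10 hours Nadia does 10/17 of the job, leaving 7/17.
Nadia and Dana together work at 56/663 per hour, so finishing takes 7/17 ÷ 56/663 = 39/8 hours.
Total time = 10 + 39/8 = 119/8 hours.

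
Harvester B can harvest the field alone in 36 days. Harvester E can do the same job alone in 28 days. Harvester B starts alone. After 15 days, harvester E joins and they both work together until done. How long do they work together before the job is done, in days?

147/16 days

In the first 15 days harvester B alone does 15/36 = 5/12 of the job, leaving 7/12.
Once everyone is working, combined rate: 1/36 + 1/28 = (7 + 9)/252 = 16/252 = 4/63 per day.
Remaining 7/12 at 4/63 per day takes 147/16 days.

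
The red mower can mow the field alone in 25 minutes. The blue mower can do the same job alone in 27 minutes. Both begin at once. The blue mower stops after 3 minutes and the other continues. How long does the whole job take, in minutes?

200/9 minutes

In the first 3 minutes the combined rate is 52/675, so 52/225 of the job is done, leaving 173/225.
After the blue mower leaves the rate is 1/25 per minute; the remaining 173/225 takes 173/9 minutes.
Total = 3 + 173/9 = 200/9 minutes.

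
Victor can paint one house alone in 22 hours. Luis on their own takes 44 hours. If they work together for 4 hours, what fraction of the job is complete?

3/11

Combined rate: 1/22 + 1/44 = (2 + 1)/44 = 3/44 per hour.
In 4 hours they complete 4·3/44 = 3/11 of the job.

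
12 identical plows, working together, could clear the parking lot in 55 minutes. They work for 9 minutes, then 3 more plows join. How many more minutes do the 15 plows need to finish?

184/5 minutes

One plow does 1/660 of the job per minute.
After 9 minutes with 12 plows, 9/55 is done (46/55 left).
With 15 plows the rate is 15/660 = 1/44, so the rest takes 46/55 ÷ 1/44 = 184/5 minutes.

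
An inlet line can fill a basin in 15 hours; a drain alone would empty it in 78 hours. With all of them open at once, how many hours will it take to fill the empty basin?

Net rate = 1/15 − 1/78 = (26 − 5)/390 = 21/390 = 7/130 per hour.
Filling time = 1 ÷ (7/130) = 130/7 hours.

130/7 hours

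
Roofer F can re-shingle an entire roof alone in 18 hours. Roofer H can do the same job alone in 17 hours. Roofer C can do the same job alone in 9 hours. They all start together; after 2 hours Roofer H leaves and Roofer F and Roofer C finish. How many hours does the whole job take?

90/17 hours

In the first 2 hours the combined rate is 23/102, so 23/51 of the job is done, leaving 28/51.
After Roofer H leaves the rate is 1/6 per hour; the remaining 28/51 takes 56/17 hours.
Total = 2 + 56/17 = 90/17 hours.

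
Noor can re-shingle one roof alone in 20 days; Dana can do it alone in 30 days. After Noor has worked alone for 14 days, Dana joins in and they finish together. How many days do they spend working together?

In 14 days Noor does 14/20 = 7/10 of the job, leaving 3/10.
Noor and Dana together work at 1/12 per day, so finishing takes 3/10 ÷ 1/12 = 18/5 days.

18/5 days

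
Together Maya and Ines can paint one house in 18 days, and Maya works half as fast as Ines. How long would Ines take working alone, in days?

27 days

Let Ines's rate be r; then Maya's rate is (1/2)r, so together (1/2 + 1)r = (3/2)r = 1/18.
Thus r = 1/27 per day.
Ines alone: 27 days; Maya alone: 54 days.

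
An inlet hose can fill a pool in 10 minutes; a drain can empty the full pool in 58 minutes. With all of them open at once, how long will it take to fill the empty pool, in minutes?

Net rate = 1/10 − 1/58 = (29 − 5)/290 = 24/290 = 12/145 per minute.
Filling time = 1 ÷ (12/145) = 145/12 minutes.

145/12 minutes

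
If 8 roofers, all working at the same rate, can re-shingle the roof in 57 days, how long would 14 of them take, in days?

228/7 days

Total work is 8·57 = 456 roofer-days.
With 14 roofers: 456/14 = 228/7 days.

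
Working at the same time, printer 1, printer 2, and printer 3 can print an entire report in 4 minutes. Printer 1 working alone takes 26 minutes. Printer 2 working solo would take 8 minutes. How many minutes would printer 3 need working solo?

104/9 minutes

Combined rate is 1/4 per minute.
Known contribution: 1/26 + 1/8 = (4 + 13)/104 = 17/104 per minute.
So printer 3's rate is 1/4 − 17/104 = 9/104, meaning 104/9 minutes alone.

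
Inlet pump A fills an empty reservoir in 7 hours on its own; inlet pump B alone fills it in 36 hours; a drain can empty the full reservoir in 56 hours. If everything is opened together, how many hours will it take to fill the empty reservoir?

72/11 hours

Net rate = 1/7 + 1/36 − 1/56 = (72 + 14 − 9)/504 = 77/504 = 11/72 per hour.
Filling time = 1 ÷ (11/72) = 72/11 hours.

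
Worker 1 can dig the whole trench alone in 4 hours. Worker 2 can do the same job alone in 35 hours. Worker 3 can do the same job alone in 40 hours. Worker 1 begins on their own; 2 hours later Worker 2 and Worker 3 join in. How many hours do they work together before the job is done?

In the first 2 hours Worker 1 alone does 2/4 = 1/2 of the job, leaving 1/2.
Once everyone is working, combined rate: 1/4 + 1/35 + 1/40 = (70 + 8 + 7)/280 = 85/280 = 17/56 per hour.
Remaining 1/2 at 17/56 per hour takes 28/17 hours.

28/17 hours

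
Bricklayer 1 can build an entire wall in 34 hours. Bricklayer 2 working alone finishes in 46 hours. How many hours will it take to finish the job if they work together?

391/20 hours

Combined rate: 1/34 + 1/46 = (23 + 17)/782 = 40/782 = 20/391 per hour.
Time = 1 ÷ (20/391) = 391/20 hours.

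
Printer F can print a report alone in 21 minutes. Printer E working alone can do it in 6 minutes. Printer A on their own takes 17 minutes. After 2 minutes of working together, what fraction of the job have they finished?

65/119

Combined rate: 1/21 + 1/6 + 1/17 = (34 + 119 + 42)/714 = 195/714 = 65/238 per minute.
In 2 minutes they complete 2·65/238 = 65/119 of the job.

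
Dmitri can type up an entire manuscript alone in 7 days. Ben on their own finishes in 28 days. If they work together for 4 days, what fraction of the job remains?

2/7

Combined rate: 1/7 + 1/28 = (4 + 1)/28 = 5/28 per day.
In 4 days they complete 4·5/28 = 5/7 of the job.
So 2/7 remains.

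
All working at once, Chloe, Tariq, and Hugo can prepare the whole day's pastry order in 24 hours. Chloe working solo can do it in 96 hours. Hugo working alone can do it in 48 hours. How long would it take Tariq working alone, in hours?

Combined rate is 1/24 per hour.
Known contribution: 1/96 + 1/48 = (1 + 2)/96 = 3/96 = 1/32 per hour.
So Tariq's rate is 1/24 − 1/32 = 1/96, meaning 96 hours alone.

96 hours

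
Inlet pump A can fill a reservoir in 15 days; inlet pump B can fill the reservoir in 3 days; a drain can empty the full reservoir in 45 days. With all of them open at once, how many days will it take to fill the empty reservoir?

45/17 days

Net rate = 1/15 + 1/3 − 1/45 = (3 + 15 − 1)/45 = 17/45 per day.
Filling time = 1 ÷ (17/45) = 45/17 days.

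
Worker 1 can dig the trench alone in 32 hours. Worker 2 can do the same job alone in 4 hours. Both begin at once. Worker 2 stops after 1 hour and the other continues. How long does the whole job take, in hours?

In the first 1 hour the combined rate is 9/32, so 9/32 of the job is done, leaving 23/32.
After worker 2 leaves the rate is 1/32 per hour; the remaining 23/32 takes 23 hours.
Total = 1 + 23 = 24 hours.

24 hours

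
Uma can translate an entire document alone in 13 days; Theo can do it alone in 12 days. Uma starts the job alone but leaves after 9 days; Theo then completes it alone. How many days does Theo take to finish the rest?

48/13 days

In 9 days Uma does 9/13 of the job, leaving 4/13.
Theo works at 1/12 per day, so finishing takes 4/13 ÷ 1/12 = 48/13 days.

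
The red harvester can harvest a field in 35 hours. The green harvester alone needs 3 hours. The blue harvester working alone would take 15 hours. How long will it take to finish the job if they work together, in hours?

7/3 hours

Combined rate: 1/35 + 1/3 + 1/15 = (3 + 35 + 7)/105 = 45/105 = 3/7 per hour.
Time = 1 ÷ (3/7) = 7/3 hours.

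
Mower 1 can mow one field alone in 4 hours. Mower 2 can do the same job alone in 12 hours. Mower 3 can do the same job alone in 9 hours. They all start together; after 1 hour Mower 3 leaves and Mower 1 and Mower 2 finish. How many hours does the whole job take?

In the first 1 hour the combined rate is 4/9, so 4/9 of the job is done, leaving 5/9.
After Mower 3 leaves the rate is 1/3 per hour; the remaining 5/9 takes 5/3 hours.
Total = 1 + 5/3 = 8/3 hours.

8/3 hours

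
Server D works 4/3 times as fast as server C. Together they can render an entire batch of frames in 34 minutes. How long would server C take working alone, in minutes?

238/3 minutes

Let server C's rate be r; then server D's rate is (4/3)r, so together (4/3 + 1)r = (7/3)r = 1/34.
Thus r = 3/238 per minute.
Server C alone: 238/3 minutes; server D alone: 119/2 minutes.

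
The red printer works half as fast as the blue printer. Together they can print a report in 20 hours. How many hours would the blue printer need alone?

30 hours

Let the blue printer's rate be r; then the red printer's rate is (1/2)r, so together (1/2 + 1)r = (3/2)r = 1/20.
Thus r = 1/30 per hour.
The blue printer alone: 30 hours; the red printer alone: 60 hours.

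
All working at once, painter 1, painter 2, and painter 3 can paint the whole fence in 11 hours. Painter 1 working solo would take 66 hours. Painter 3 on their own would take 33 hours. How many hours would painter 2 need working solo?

Combined rate is 1/11 per hour.
Known contribution: 1/66 + 1/33 = (1 + 2)/66 = 3/66 = 1/22 per hour.
So painter 2's rate is 1/11 − 1/22 = 1/22, meaning 22 hours alone.

22 hours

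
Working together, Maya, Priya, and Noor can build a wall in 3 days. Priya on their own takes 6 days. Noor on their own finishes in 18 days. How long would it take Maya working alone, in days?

Combined rate is 1/3 per day.
Known contribution: 1/6 + 1/18 = (3 + 1)/18 = 4/18 = 2/9 per day.
So Maya's rate is 1/3 − 2/9 = 1/9, meaning 9 days alone.

9 days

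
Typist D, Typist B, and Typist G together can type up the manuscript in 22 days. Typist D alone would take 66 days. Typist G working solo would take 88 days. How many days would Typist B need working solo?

264/5 days

Combined rate is 1/22 per day.
Known contribution: 1/66 + 1/88 = (4 + 3)/264 = 7/264 per day.
So Typist B's rate is 1/22 − 7/264 = 5/264, meaning 264/5 days alone.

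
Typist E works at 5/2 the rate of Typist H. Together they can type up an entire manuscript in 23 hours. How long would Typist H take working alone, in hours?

Let Typist H's rate be r; then Typist E's rate is (5/2)r, so together (5/2 + 1)r = (7/2)r = 1/23.
Thus r = 2/161 per hour.
Typist H alone: 161/2 hours; Typist E alone: 161/5 hours.

161/2 hours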